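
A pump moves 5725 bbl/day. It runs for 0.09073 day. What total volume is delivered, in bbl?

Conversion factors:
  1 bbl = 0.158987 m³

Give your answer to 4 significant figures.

519.4 bbl

5725 bbl/day → 0.0105347 m³/s
0.09073 day → 7839.07 s
V = Q × t = 0.0105347 × 7839.07 = 82.5823 m³
In bbl: 82.5823 / 0.158987 = 519.428 bbl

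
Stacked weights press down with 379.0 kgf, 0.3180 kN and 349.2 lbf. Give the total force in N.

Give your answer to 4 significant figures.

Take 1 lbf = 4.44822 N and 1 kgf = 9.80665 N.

5588 N

379.0 kgf × 9.80665 → 3716.72 N
0.3180 kN × 1000 → 318 N
349.2 lbf × 4.44822 → 1553.32 N
Total: 3716.72 + 318 + 1553.32 = 5588.04 N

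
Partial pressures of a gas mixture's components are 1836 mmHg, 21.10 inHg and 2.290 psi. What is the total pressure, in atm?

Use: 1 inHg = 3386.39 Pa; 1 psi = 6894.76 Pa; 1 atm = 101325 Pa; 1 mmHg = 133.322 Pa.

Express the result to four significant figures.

1836 mmHg × 133.322 = 244779 Pa
21.10 inHg × 3386.39 = 71452.8 Pa
2.290 psi × 6894.76 = 15789 Pa
Combined: 244779 + 71452.8 + 15789 = 332021 Pa
In atm: 332021 / 101325 = 3.27679 atm

3.277 atm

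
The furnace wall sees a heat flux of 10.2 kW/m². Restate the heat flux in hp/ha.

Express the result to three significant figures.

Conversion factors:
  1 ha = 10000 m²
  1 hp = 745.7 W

1.37×10⁵ hp/ha

10.2 kW/m² × 1000 W/kW = 10200 W/m²
10200 W/m² ÷ 745.7 W/hp × 10000 m²/ha = 136784 hp/ha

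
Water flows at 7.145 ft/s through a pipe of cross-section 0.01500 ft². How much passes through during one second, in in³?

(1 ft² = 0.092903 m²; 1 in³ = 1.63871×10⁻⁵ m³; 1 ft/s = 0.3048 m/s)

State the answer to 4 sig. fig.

7.145 ft/s × 0.3048 = 2.1778 m/s
0.01500 ft² × 0.092903 = 0.00139354 m²
V = v × A × t = 2.1778 m/s × 0.00139354 m² × 1 s = 0.00303485 m³
0.00303485 m³ ÷ (1.63871×10⁻⁵ m³/in³) = 185.198 in³

185.2 in³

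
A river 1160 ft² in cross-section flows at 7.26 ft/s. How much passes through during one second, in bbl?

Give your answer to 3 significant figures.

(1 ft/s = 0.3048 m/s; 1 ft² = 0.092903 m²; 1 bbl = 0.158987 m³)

7.26 ft/s × 0.3048 → 2.21285 m/s
1160 ft² × 0.092903 → 107.767 m²
V = v × A × t = 2.21285 m/s × 107.767 m² × 1 s = 238.472 m³
238.472 m³ ÷ (0.158987 m³/bbl) = 1499.95 bbl

1500 bbl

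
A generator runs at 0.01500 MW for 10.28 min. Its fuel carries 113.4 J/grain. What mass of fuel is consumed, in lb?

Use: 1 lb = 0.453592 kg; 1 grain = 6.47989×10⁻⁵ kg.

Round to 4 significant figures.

0.01500 MW → 15000 W
10.28 min → 616.8 s
E = P × t = 15000 × 616.8 = 9.252×10⁶ J
113.4 J/grain → 1.75003×10⁶ J/kg
m = E / e_s = 9.252×10⁶ / 1.75003×10⁶ = 5.28677 kg
In lb: 5.28677 / 0.453592 = 11.6553 lb

11.66 lb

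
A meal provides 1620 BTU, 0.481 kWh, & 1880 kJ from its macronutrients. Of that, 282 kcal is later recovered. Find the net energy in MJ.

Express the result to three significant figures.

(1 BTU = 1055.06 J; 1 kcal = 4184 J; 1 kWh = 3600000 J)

4.14 MJ

1620 BTU × 1055.06 → 1.7092×10⁶ J
0.481 kWh × 3600000 → 1.7316×10⁶ J
1880 kJ × 1000 → 1.88×10⁶ J
282 kcal × 4184 → 1.17989×10⁶ J
Result: 1.7092×10⁶ + 1.7316×10⁶ + 1.88×10⁶ − 1.17989×10⁶ = 4.14091×10⁶ J
In MJ: 4.14091×10⁶ / 1000000 = 4.14091 MJ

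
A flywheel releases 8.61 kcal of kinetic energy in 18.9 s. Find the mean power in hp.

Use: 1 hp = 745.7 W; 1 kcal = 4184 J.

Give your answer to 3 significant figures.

8.61 kcal × 4184 → 36024.2 J
P = E / t = 36024.2 J / 18.9 s = 1906.04 W
1906.04 W ÷ (745.7 W/hp) = 2.55604 hp

2.56 hp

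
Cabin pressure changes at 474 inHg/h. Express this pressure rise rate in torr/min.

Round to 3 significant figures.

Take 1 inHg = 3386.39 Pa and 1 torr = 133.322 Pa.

201 torr/min

474 inHg/h × 3386.39 Pa/inHg ÷ 3600 s/h = 445.875 Pa/s
445.875 Pa/s ÷ 133.322 Pa/torr × 60 s/min = 200.661 torr/min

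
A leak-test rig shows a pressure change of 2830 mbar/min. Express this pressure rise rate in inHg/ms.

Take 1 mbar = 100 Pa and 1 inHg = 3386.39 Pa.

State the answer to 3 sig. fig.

0.00139 inHg/ms

2830 mbar/min × 100 Pa/mbar ÷ 60 s/min = 4716.67 Pa/s
4716.67 Pa/s ÷ 3386.39 Pa/inHg × 0.001 s/ms = 0.00139283 inHg/ms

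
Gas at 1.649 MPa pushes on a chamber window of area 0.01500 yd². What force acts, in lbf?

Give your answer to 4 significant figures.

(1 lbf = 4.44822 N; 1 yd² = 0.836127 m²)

1.649 MPa × 1000000 → 1.649×10⁶ Pa
0.01500 yd² × 0.836127 → 0.0125419 m²
F = P × A = 1.649×10⁶ Pa × 0.0125419 m² = 20681.6 N
20681.6 N ÷ (4.44822 N/lbf) = 4649.41 lbf

4649 lbf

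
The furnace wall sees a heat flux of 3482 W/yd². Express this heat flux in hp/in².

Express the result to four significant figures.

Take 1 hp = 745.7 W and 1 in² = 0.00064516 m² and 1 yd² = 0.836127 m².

3482 W/yd² ÷ 0.836127 m²/yd² = 4164.44 W/m²
4164.44 W/m² ÷ 745.7 W/hp × 0.00064516 m²/in² = 0.00360296 hp/in²

0.003603 hp/in²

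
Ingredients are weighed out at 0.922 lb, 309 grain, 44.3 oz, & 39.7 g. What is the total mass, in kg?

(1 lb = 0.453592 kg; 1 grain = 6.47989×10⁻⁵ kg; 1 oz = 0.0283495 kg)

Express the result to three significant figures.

0.922 lb × 0.453592 = 0.418212 kg
309 grain × 6.47989×10⁻⁵ = 0.0200229 kg
44.3 oz × 0.0283495 = 1.25588 kg
39.7 g × 0.001 = 0.0397 kg
Combined: 0.418212 + 0.0200229 + 1.25588 + 0.0397 = 1.73381 kg

1.73 kg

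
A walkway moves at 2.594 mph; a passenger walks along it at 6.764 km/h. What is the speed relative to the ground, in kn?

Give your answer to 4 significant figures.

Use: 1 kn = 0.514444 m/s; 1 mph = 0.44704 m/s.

2.594 mph × 0.44704 = 1.15962 m/s
6.764 km/h × (1/3.6) = 1.87889 m/s
Total: 1.15962 + 1.87889 = 3.03851 m/s
In kn: 3.03851 / 0.514444 = 5.9064 kn

5.906 kn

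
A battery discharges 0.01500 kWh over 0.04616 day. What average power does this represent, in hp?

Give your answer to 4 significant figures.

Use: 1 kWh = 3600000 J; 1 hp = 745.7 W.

0.01816 hp

0.01500 kWh × 3600000 → 54000 J
0.04616 day × 86400 → 3988.22 s
P = E / t = 54000 J / 3988.22 s = 13.5399 W
13.5399 W ÷ (745.7 W/hp) = 0.0181573 hp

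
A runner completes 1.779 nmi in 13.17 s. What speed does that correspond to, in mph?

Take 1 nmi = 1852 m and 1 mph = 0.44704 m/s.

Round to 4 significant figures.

1.779 nmi × 1852 → 3294.71 m
v = d / t = 3294.71 m / 13.17 s = 250.168 m/s
250.168 m/s ÷ (0.44704 m/s/mph) = 559.61 mph

559.6 mph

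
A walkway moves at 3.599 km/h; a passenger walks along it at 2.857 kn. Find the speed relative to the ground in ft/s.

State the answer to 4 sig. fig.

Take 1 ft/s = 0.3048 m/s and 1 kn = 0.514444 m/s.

3.599 km/h × (1/3.6) = 0.999722 m/s
2.857 kn × 0.514444 = 1.46977 m/s
Sum: 0.999722 + 1.46977 = 2.46949 m/s
In ft/s: 2.46949 / 0.3048 = 8.102 ft/s

8.102 ft/s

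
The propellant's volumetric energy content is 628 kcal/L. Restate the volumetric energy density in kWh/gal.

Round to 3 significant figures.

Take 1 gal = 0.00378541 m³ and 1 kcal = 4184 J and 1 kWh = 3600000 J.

2.76 kWh/gal

628 kcal/L × 4184 J/kcal ÷ 0.001 m³/L = 2.62755×10⁹ J/m³
2.62755×10⁹ J/m³ ÷ 3600000 J/kWh × 0.00378541 m³/gal = 2.76288 kWh/gal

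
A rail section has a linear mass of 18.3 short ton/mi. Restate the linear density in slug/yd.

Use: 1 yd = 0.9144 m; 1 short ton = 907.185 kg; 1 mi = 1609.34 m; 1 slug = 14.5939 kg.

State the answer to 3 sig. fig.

0.646 slug/yd

18.3 short ton/mi × 907.185 kg/short ton ÷ 1609.34 m/mi = 10.3157 kg/m
10.3157 kg/m ÷ 14.5939 kg/slug × 0.9144 m/yd = 0.646344 slug/yd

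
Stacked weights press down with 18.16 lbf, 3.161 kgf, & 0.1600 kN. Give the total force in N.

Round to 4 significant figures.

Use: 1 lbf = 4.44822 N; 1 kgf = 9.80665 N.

271.8 N

18.16 lbf × 4.44822 = 80.7797 N
3.161 kgf × 9.80665 = 30.9988 N
0.1600 kN × 1000 = 160 N
Total: 80.7797 + 30.9988 + 160 = 271.778 N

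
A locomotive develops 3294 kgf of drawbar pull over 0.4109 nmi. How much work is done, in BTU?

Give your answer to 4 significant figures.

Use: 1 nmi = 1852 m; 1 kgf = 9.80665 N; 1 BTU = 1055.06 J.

3294 kgf × 9.80665 = 32303.1 N
0.4109 nmi × 1852 = 760.987 m
W = F × d = 32303.1 N × 760.987 m = 2.45822×10⁷ J
2.45822×10⁷ J ÷ (1055.06 J/BTU) = 23299.3 BTU

2.330×10⁴ BTU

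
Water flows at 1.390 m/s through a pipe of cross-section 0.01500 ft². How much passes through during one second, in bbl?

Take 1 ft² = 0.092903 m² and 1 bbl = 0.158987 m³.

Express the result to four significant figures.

0.01500 ft² × 0.092903 → 0.00139354 m²
V = v × A × t = 1.39 m/s × 0.00139354 m² × 1 s = 0.00193702 m³
0.00193702 m³ ÷ (0.158987 m³/bbl) = 0.0121835 bbl

0.01218 bbl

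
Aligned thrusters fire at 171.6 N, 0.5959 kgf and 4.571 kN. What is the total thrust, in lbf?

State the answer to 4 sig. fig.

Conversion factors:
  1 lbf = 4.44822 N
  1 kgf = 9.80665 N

1067 lbf

171.6 N (already N)
0.5959 kgf × 9.80665 = 5.84378 N
4.571 kN × 1000 = 4571 N
Total: 171.6 + 5.84378 + 4571 = 4748.44 N
In lbf: 4748.44 / 4.44822 = 1067.49 lbf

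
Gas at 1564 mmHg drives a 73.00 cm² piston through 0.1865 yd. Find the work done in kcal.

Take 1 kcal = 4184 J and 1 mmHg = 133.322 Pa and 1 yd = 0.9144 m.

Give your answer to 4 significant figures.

0.06204 kcal

1564 mmHg → 208516 Pa
73.00 cm² → 0.0073 m²
F = P × A = 208516 × 0.0073 = 1522.17 N
0.1865 yd → 0.170536 m
W = F × d = 1522.17 × 0.170536 = 259.585 J
In kcal: 259.585 / 4184 = 0.0620423 kcal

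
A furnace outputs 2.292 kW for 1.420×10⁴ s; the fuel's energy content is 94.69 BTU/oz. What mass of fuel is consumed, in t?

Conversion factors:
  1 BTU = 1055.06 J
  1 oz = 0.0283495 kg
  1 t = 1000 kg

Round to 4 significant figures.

2.292 kW → 2292 W
E = P × t = 2292 × 14200 = 3.25464×10⁷ J
94.69 BTU/oz → 3.524×10⁶ J/kg
m = E / e_s = 3.25464×10⁷ / 3.524×10⁶ = 9.23564 kg
In t: 9.23564 / 1000 = 0.00923564 t

0.009236 t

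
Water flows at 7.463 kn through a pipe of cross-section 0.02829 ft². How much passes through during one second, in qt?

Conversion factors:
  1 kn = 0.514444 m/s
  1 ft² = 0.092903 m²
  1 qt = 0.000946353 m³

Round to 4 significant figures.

10.66 qt

7.463 kn × 0.514444 → 3.8393 m/s
0.02829 ft² × 0.092903 → 0.00262823 m²
V = v × A × t = 3.8393 m/s × 0.00262823 m² × 1 s = 0.0100906 m³
0.0100906 m³ ÷ (0.000946353 m³/qt) = 10.6626 qt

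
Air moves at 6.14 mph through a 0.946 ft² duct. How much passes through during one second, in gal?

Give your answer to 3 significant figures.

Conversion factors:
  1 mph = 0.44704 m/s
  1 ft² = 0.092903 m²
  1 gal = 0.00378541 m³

6.14 mph × 0.44704 → 2.74483 m/s
0.946 ft² × 0.092903 → 0.0878862 m²
V = v × A × t = 2.74483 m/s × 0.0878862 m² × 1 s = 0.241233 m³
0.241233 m³ ÷ (0.00378541 m³/gal) = 63.727 gal

63.7 gal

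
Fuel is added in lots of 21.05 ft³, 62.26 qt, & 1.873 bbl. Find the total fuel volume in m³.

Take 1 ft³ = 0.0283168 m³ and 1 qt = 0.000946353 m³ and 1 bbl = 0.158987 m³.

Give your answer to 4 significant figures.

21.05 ft³ × 0.0283168 → 0.596069 m³
62.26 qt × 0.000946353 → 0.0589199 m³
1.873 bbl × 0.158987 → 0.297783 m³
Combined: 0.596069 + 0.0589199 + 0.297783 = 0.952772 m³

0.9528 m³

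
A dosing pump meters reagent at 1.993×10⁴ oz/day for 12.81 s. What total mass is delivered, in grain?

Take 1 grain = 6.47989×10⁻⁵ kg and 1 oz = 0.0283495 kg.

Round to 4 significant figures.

1.993×10⁴ oz/day → 0.00653942 kg/s
m = ṁ × t = 0.00653942 × 12.81 = 0.08377 kg
In grain: 0.08377 / 6.47989×10⁻⁵ = 1292.77 grain

1293 grain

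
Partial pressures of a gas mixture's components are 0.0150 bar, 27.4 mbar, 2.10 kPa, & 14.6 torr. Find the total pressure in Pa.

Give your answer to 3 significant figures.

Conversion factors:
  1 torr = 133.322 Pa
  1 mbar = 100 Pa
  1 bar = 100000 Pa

0.0150 bar × 100000 = 1500 Pa
27.4 mbar × 100 = 2740 Pa
2.10 kPa × 1000 = 2100 Pa
14.6 torr × 133.322 = 1946.5 Pa
Total: 1500 + 2740 + 2100 + 1946.5 = 8286.5 Pa

8290 Pa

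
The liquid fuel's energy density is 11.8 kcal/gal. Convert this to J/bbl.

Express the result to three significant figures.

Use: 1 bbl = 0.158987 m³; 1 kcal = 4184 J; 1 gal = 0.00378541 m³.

11.8 kcal/gal × 4184 J/kcal ÷ 0.00378541 m³/gal = 1.30425×10⁷ J/m³
1.30425×10⁷ J/m³ × 0.158987 m³/bbl = 2.07359×10⁶ J/bbl

2.07×10⁶ J/bbl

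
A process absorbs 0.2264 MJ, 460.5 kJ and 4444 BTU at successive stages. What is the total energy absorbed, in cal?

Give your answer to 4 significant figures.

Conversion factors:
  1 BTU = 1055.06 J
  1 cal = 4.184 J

0.2264 MJ × 1000000 = 226400 J
460.5 kJ × 1000 = 460500 J
4444 BTU × 1055.06 = 4.68869×10⁶ J
Combined: 226400 + 460500 + 4.68869×10⁶ = 5.37559×10⁶ J
In cal: 5.37559×10⁶ / 4.184 = 1.2848×10⁶ cal

1.285×10⁶ cal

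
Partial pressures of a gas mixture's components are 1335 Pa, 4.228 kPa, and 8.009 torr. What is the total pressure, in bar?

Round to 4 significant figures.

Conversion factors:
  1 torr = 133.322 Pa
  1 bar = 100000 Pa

1335 Pa (already Pa)
4.228 kPa × 1000 → 4228 Pa
8.009 torr × 133.322 → 1067.78 Pa
Sum: 1335 + 4228 + 1067.78 = 6630.78 Pa
In bar: 6630.78 / 100000 = 0.0663078 bar

0.06631 bar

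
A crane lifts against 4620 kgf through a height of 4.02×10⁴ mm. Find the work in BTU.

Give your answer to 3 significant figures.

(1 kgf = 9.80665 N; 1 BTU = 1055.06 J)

4620 kgf × 9.80665 → 45306.7 N
4.02×10⁴ mm × 0.001 → 40.2 m
W = F × d = 45306.7 N × 40.2 m = 1.82133×10⁶ J
1.82133×10⁶ J ÷ (1055.06 J/BTU) = 1726.28 BTU

1730 BTU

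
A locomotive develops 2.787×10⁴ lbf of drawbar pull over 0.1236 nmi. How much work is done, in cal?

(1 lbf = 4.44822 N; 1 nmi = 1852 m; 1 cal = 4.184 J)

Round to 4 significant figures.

2.787×10⁴ lbf × 4.44822 → 123972 N
0.1236 nmi × 1852 → 228.907 m
W = F × d = 123972 N × 228.907 m = 2.83781×10⁷ J
2.83781×10⁷ J ÷ (4.184 J/cal) = 6.78253×10⁶ cal

6.783×10⁶ cal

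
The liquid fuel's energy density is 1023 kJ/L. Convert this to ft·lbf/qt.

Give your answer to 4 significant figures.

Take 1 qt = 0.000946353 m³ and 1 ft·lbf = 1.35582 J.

7.140×10⁵ ft·lbf/qt

1023 kJ/L × 1000 J/kJ ÷ 0.001 m³/L = 1.023×10⁹ J/m³
1.023×10⁹ J/m³ ÷ 1.35582 J/ft·lbf × 0.000946353 m³/qt = 714047 ft·lbf/qt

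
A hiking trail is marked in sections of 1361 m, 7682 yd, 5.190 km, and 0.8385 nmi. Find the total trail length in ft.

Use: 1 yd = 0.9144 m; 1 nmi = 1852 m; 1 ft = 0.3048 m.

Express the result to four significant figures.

4.963×10⁴ ft

1361 m (already m)
7682 yd × 0.9144 = 7024.42 m
5.190 km × 1000 = 5190 m
0.8385 nmi × 1852 = 1552.9 m
Sum: 1361 + 7024.42 + 5190 + 1552.9 = 15128.3 m
In ft: 15128.3 / 0.3048 = 49633.5 ft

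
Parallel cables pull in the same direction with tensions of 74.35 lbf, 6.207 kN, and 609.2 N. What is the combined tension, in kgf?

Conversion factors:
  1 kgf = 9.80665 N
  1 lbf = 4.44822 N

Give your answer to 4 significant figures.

728.8 kgf

74.35 lbf × 4.44822 → 330.725 N
6.207 kN × 1000 → 6207 N
609.2 N (already N)
Total: 330.725 + 6207 + 609.2 = 7146.92 N
In kgf: 7146.92 / 9.80665 = 728.783 kgf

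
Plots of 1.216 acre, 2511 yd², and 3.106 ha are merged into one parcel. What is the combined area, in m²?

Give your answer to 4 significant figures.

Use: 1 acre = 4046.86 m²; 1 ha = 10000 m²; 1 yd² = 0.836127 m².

3.808×10⁴ m²

1.216 acre × 4046.86 = 4920.98 m²
2511 yd² × 0.836127 = 2099.51 m²
3.106 ha × 10000 = 31060 m²
Sum: 4920.98 + 2099.51 + 31060 = 38080.5 m²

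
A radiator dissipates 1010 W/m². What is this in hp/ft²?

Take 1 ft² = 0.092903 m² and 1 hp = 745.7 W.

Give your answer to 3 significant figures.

1010 W/m² is already 1010 W/m²
1010 W/m² ÷ 745.7 W/hp × 0.092903 m²/ft² = 0.125831 hp/ft²

0.126 hp/ft²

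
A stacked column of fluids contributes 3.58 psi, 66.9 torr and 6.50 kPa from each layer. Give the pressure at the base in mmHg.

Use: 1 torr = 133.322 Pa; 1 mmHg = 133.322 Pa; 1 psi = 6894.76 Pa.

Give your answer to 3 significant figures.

301 mmHg

3.58 psi × 6894.76 → 24683.2 Pa
66.9 torr × 133.322 → 8919.24 Pa
6.50 kPa × 1000 → 6500 Pa
Total: 24683.2 + 8919.24 + 6500 = 40102.4 Pa
In mmHg: 40102.4 / 133.322 = 300.794 mmHg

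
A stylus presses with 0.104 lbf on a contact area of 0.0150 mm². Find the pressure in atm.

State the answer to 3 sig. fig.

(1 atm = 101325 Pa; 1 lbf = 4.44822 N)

0.104 lbf × 4.44822 = 0.462615 N
0.0150 mm² × 10⁻⁶ = 1.5×10⁻⁸ m²
P = F / A = 0.462615 N / 1.5×10⁻⁸ m² = 3.0841×10⁷ Pa
3.0841×10⁷ Pa ÷ (101325 Pa/atm) = 304.377 atm

304 atm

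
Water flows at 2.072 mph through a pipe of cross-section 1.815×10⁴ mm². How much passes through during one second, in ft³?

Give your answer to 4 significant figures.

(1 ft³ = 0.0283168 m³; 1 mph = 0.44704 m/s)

0.5937 ft³

2.072 mph × 0.44704 = 0.926267 m/s
1.815×10⁴ mm² × 10⁻⁶ = 0.01815 m²
V = v × A × t = 0.926267 m/s × 0.01815 m² × 1 s = 0.0168117 m³
0.0168117 m³ ÷ (0.0283168 m³/ft³) = 0.593701 ft³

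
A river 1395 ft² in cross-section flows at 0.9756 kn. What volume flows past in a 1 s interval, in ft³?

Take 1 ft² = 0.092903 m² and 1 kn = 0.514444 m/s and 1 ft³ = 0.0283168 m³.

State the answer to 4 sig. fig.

2297 ft³

0.9756 kn × 0.514444 → 0.501892 m/s
1395 ft² × 0.092903 → 129.6 m²
V = v × A × t = 0.501892 m/s × 129.6 m² × 1 s = 65.0452 m³
65.0452 m³ ÷ (0.0283168 m³/ft³) = 2297.05 ft³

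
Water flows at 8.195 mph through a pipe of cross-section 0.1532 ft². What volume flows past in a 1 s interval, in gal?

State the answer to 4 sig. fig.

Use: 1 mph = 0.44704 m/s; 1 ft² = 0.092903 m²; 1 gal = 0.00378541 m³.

8.195 mph × 0.44704 → 3.66349 m/s
0.1532 ft² × 0.092903 → 0.0142327 m²
V = v × A × t = 3.66349 m/s × 0.0142327 m² × 1 s = 0.0521414 m³
0.0521414 m³ ÷ (0.00378541 m³/gal) = 13.7743 gal

13.77 gal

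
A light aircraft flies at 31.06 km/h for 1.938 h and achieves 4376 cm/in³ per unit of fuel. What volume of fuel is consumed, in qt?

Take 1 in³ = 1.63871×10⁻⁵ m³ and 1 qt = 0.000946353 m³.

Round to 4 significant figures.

31.06 km/h → 8.62778 m/s
1.938 h → 6976.8 s
d = v × t = 8.62778 × 6976.8 = 60194.3 m
4376 cm/in³ → 2.67039×10⁶ m/m³
V = d / (distance per unit fuel) = 60194.3 / 2.67039×10⁶ = 0.0225414 m³
In qt: 0.0225414 / 0.000946353 = 23.8192 qt

23.82 qt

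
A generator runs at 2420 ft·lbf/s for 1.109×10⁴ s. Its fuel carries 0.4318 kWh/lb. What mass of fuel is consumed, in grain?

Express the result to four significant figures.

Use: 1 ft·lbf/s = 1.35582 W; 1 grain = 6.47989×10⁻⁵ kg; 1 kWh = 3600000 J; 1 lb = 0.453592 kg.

2420 ft·lbf/s → 3281.08 W
E = P × t = 3281.08 × 11090 = 3.63872×10⁷ J
0.4318 kWh/lb → 3.42704×10⁶ J/kg
m = E / e_s = 3.63872×10⁷ / 3.42704×10⁶ = 10.6177 kg
In grain: 10.6177 / 6.47989×10⁻⁵ = 163856 grain

1.639×10⁵ grain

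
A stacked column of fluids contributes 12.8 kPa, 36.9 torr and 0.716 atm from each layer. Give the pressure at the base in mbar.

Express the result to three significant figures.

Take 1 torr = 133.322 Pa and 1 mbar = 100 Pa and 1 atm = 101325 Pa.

12.8 kPa × 1000 = 12800 Pa
36.9 torr × 133.322 = 4919.58 Pa
0.716 atm × 101325 = 72548.7 Pa
Combined: 12800 + 4919.58 + 72548.7 = 90268.3 Pa
In mbar: 90268.3 / 100 = 902.683 mbar

903 mbar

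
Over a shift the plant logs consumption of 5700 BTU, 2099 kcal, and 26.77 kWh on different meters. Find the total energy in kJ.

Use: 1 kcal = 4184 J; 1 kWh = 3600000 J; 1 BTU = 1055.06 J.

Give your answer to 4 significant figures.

5700 BTU × 1055.06 = 6.01384×10⁶ J
2099 kcal × 4184 = 8.78222×10⁶ J
26.77 kWh × 3600000 = 9.6372×10⁷ J
Total: 6.01384×10⁶ + 8.78222×10⁶ + 9.6372×10⁷ = 1.11168×10⁸ J
In kJ: 1.11168×10⁸ / 1000 = 111168 kJ

1.112×10⁵ kJ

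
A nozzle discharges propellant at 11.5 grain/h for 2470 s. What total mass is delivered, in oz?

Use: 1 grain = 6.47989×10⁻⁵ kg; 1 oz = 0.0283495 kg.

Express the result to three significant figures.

0.0180 oz

11.5 grain/h → 2.06996×10⁻⁷ kg/s
m = ṁ × t = 2.06996×10⁻⁷ × 2470 = 5.1128×10⁻⁴ kg
In oz: 5.1128×10⁻⁴ / 0.0283495 = 0.0180349 oz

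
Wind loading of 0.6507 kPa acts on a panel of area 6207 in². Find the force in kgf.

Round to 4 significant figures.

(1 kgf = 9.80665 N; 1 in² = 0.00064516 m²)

265.7 kgf

0.6507 kPa × 1000 = 650.7 Pa
6207 in² × 0.00064516 = 4.00451 m²
F = P × A = 650.7 Pa × 4.00451 m² = 2605.73 N
2605.73 N ÷ (9.80665 N/kgf) = 265.711 kgf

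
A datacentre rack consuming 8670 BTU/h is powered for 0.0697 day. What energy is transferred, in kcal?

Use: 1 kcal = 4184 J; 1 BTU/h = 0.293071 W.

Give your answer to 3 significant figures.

8670 BTU/h × 0.293071 = 2540.93 W
0.0697 day × 86400 = 6022.08 s
E = P × t = 2540.93 W × 6022.08 s = 1.53017×10⁷ J
1.53017×10⁷ J ÷ (4184 J/kcal) = 3657.19 kcal

3660 kcal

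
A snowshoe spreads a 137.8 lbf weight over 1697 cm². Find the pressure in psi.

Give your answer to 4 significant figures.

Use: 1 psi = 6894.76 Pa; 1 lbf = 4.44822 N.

0.5239 psi

137.8 lbf × 4.44822 = 612.965 N
1697 cm² × 0.0001 = 0.1697 m²
P = F / A = 612.965 N / 0.1697 m² = 3612.05 Pa
3612.05 Pa ÷ (6894.76 Pa/psi) = 0.523883 psi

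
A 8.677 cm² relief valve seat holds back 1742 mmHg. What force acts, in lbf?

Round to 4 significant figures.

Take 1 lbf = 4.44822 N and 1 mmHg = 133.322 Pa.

45.30 lbf

1742 mmHg × 133.322 = 232247 Pa
8.677 cm² × 0.0001 = 8.677×10⁻⁴ m²
F = P × A = 232247 Pa × 8.677×10⁻⁴ m² = 201.521 N
201.521 N ÷ (4.44822 N/lbf) = 45.3037 lbf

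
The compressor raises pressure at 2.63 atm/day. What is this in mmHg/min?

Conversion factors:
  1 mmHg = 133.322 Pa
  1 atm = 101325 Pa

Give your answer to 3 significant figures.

1.39 mmHg/min

2.63 atm/day × 101325 Pa/atm ÷ 86400 s/day = 3.08431 Pa/s
3.08431 Pa/s ÷ 133.322 Pa/mmHg × 60 s/min = 1.38806 mmHg/min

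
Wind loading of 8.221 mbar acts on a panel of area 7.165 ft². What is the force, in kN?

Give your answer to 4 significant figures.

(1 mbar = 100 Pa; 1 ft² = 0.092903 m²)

8.221 mbar × 100 = 822.1 Pa
7.165 ft² × 0.092903 = 0.66565 m²
F = P × A = 822.1 Pa × 0.66565 m² = 547.231 N
547.231 N ÷ (1000 N/kN) = 0.547231 kN

0.5472 kN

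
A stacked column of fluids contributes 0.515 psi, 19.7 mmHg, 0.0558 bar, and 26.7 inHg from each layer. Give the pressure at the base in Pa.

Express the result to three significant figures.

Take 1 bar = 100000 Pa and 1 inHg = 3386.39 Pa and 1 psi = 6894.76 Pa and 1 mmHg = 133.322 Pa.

1.02×10⁵ Pa

0.515 psi × 6894.76 = 3550.8 Pa
19.7 mmHg × 133.322 = 2626.44 Pa
0.0558 bar × 100000 = 5580 Pa
26.7 inHg × 3386.39 = 90416.6 Pa
Combined: 3550.8 + 2626.44 + 5580 + 90416.6 = 102174 Pa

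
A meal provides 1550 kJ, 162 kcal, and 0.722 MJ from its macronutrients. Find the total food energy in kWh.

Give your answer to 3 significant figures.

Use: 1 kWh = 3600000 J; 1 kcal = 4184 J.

1550 kJ × 1000 → 1.55×10⁶ J
162 kcal × 4184 → 677808 J
0.722 MJ × 1000000 → 722000 J
Combined: 1.55×10⁶ + 677808 + 722000 = 2.94981×10⁶ J
In kWh: 2.94981×10⁶ / 3600000 = 0.819392 kWh

0.819 kWh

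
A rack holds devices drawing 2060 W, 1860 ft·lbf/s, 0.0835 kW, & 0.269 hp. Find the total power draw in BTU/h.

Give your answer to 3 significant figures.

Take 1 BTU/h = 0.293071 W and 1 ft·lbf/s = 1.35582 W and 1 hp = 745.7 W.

1.66×10⁴ BTU/h

2060 W (already W)
1860 ft·lbf/s × 1.35582 = 2521.83 W
0.0835 kW × 1000 = 83.5 W
0.269 hp × 745.7 = 200.593 W
Total: 2060 + 2521.83 + 83.5 + 200.593 = 4865.92 W
In BTU/h: 4865.92 / 0.293071 = 16603.2 BTU/h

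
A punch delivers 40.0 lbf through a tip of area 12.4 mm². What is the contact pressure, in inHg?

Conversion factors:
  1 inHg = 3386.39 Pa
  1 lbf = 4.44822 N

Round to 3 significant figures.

4240 inHg

40.0 lbf × 4.44822 = 177.929 N
12.4 mm² × 10⁻⁶ = 1.24×10⁻⁵ m²
P = F / A = 177.929 N / 1.24×10⁻⁵ m² = 1.43491×10⁷ Pa
1.43491×10⁷ Pa ÷ (3386.39 Pa/inHg) = 4237.29 inHg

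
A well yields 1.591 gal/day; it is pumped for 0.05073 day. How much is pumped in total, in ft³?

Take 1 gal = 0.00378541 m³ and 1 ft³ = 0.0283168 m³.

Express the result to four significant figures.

0.01079 ft³

1.591 gal/day → 6.97059×10⁻⁸ m³/s
0.05073 day → 4383.07 s
V = Q × t = 6.97059×10⁻⁸ × 4383.07 = 3.05526×10⁻⁴ m³
In ft³: 3.05526×10⁻⁴ / 0.0283168 = 0.0107896 ft³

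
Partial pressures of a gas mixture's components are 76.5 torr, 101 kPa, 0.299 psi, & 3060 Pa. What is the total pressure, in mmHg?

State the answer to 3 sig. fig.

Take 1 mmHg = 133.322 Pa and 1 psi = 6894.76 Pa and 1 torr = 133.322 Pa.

872 mmHg

76.5 torr × 133.322 = 10199.1 Pa
101 kPa × 1000 = 101000 Pa
0.299 psi × 6894.76 = 2061.53 Pa
3060 Pa (already Pa)
Combined: 10199.1 + 101000 + 2061.53 + 3060 = 116321 Pa
In mmHg: 116321 / 133.322 = 872.482 mmHg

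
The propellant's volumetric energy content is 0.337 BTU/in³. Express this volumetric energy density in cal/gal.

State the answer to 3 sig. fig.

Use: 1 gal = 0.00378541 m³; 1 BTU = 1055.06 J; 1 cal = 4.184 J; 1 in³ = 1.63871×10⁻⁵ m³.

0.337 BTU/in³ × 1055.06 J/BTU ÷ 1.63871×10⁻⁵ m³/in³ = 2.16973×10⁷ J/m³
2.16973×10⁷ J/m³ ÷ 4.184 J/cal × 0.00378541 m³/gal = 19630.3 cal/gal

1.96×10⁴ cal/gal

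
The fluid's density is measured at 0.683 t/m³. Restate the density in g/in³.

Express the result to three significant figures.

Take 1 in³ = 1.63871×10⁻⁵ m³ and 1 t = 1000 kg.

0.683 t/m³ × 1000 kg/t = 683 kg/m³
683 kg/m³ ÷ 0.001 kg/g × 1.63871×10⁻⁵ m³/in³ = 11.1924 g/in³

11.2 g/in³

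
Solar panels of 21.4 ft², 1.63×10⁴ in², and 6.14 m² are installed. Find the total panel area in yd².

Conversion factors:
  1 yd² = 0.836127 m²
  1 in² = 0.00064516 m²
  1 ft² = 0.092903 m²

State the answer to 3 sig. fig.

22.3 yd²

21.4 ft² × 0.092903 → 1.98812 m²
1.63×10⁴ in² × 0.00064516 → 10.5161 m²
6.14 m² (already m²)
Combined: 1.98812 + 10.5161 + 6.14 = 18.6442 m²
In yd²: 18.6442 / 0.836127 = 22.2983 yd²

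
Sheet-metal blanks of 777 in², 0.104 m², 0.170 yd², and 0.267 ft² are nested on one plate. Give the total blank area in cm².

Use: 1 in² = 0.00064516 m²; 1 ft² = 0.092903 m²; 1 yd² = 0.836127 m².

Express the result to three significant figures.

777 in² × 0.00064516 = 0.501289 m²
0.104 m² (already m²)
0.170 yd² × 0.836127 = 0.142142 m²
0.267 ft² × 0.092903 = 0.0248051 m²
Combined: 0.501289 + 0.104 + 0.142142 + 0.0248051 = 0.772236 m²
In cm²: 0.772236 / 0.0001 = 7722.36 cm²

7720 cm²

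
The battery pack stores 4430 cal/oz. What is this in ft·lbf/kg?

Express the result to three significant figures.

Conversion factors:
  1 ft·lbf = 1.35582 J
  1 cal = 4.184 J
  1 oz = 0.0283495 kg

4.82×10⁵ ft·lbf/kg

4430 cal/oz × 4.184 J/cal ÷ 0.0283495 kg/oz = 653808 J/kg
653808 J/kg ÷ 1.35582 J/ft·lbf = 482223 ft·lbf/kg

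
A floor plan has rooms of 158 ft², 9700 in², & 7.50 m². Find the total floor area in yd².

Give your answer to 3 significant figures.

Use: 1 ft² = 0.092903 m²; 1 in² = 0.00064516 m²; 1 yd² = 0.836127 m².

34.0 yd²

158 ft² × 0.092903 → 14.6787 m²
9700 in² × 0.00064516 → 6.25805 m²
7.50 m² (already m²)
Combined: 14.6787 + 6.25805 + 7.5 = 28.4368 m²
In yd²: 28.4368 / 0.836127 = 34.0101 yd²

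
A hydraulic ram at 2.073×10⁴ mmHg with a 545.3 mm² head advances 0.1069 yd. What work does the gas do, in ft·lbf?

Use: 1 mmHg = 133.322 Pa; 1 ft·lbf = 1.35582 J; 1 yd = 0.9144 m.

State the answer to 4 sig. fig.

2.073×10⁴ mmHg → 2.76377×10⁶ Pa
545.3 mm² → 5.453×10⁻⁴ m²
F = P × A = 2.76377×10⁶ × 5.453×10⁻⁴ = 1507.08 N
0.1069 yd → 0.0977494 m
W = F × d = 1507.08 × 0.0977494 = 147.316 J
In ft·lbf: 147.316 / 1.35582 = 108.655 ft·lbf

108.7 ft·lbf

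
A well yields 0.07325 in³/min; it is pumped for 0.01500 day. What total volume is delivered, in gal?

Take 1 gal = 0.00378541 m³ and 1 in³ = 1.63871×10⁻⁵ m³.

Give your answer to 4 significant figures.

0.006849 gal

0.07325 in³/min → 2.00059×10⁻⁸ m³/s
0.01500 day → 1296 s
V = Q × t = 2.00059×10⁻⁸ × 1296 = 2.59276×10⁻⁵ m³
In gal: 2.59276×10⁻⁵ / 0.00378541 = 0.00684935 gal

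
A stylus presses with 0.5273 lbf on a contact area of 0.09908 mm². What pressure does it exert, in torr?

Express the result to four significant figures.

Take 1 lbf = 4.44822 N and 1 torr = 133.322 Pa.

0.5273 lbf × 4.44822 → 2.34555 N
0.09908 mm² × 10⁻⁶ → 9.908×10⁻⁸ m²
P = F / A = 2.34555 N / 9.908×10⁻⁸ m² = 2.36733×10⁷ Pa
2.36733×10⁷ Pa ÷ (133.322 Pa/torr) = 177565 torr

1.776×10⁵ torr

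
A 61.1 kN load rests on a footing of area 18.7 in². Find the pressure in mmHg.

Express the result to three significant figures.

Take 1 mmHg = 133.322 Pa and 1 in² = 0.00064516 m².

3.80×10⁴ mmHg

61.1 kN × 1000 → 61100 N
18.7 in² × 0.00064516 → 0.0120645 m²
P = F / A = 61100 N / 0.0120645 m² = 5.06445×10⁶ Pa
5.06445×10⁶ Pa ÷ (133.322 Pa/mmHg) = 37986.6 mmHg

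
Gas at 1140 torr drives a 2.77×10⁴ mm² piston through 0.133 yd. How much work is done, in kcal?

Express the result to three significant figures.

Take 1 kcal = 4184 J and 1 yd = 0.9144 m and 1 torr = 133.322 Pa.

1140 torr → 151987 Pa
2.77×10⁴ mm² → 0.0277 m²
F = P × A = 151987 × 0.0277 = 4210.04 N
0.133 yd → 0.121615 m
W = F × d = 4210.04 × 0.121615 = 512.004 J
In kcal: 512.004 / 4184 = 0.122372 kcal

0.122 kcal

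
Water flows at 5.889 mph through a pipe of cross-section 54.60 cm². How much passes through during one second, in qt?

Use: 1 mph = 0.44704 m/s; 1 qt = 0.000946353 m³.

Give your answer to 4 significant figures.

5.889 mph × 0.44704 → 2.63262 m/s
54.60 cm² × 0.0001 → 0.00546 m²
V = v × A × t = 2.63262 m/s × 0.00546 m² × 1 s = 0.0143741 m³
0.0143741 m³ ÷ (0.000946353 m³/qt) = 15.1889 qt

15.19 qt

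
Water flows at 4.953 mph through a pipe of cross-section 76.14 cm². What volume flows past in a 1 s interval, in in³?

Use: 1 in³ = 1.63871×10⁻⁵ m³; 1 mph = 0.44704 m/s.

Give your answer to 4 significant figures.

1029 in³

4.953 mph × 0.44704 = 2.21419 m/s
76.14 cm² × 0.0001 = 0.007614 m²
V = v × A × t = 2.21419 m/s × 0.007614 m² × 1 s = 0.0168588 m³
0.0168588 m³ ÷ (1.63871×10⁻⁵ m³/in³) = 1028.78 in³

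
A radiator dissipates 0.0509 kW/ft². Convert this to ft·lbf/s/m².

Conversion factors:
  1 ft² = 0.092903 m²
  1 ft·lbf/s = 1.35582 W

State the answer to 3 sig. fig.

0.0509 kW/ft² × 1000 W/kW ÷ 0.092903 m²/ft² = 547.883 W/m²
547.883 W/m² ÷ 1.35582 W/ft·lbf/s = 404.097 ft·lbf/s/m²

404 ft·lbf/s/m²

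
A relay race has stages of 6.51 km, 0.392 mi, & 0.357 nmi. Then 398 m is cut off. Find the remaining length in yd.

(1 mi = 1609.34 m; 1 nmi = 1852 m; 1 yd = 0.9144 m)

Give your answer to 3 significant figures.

8100 yd

6.51 km × 1000 = 6510 m
0.392 mi × 1609.34 = 630.861 m
0.357 nmi × 1852 = 661.164 m
398 m (already m)
Sum: 6510 + 630.861 + 661.164 − 398 = 7404.02 m
In yd: 7404.02 / 0.9144 = 8097.13 yd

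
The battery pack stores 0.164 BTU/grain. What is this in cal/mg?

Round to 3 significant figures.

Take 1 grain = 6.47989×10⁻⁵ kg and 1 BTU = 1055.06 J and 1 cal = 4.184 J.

0.638 cal/mg

0.164 BTU/grain × 1055.06 J/BTU ÷ 6.47989×10⁻⁵ kg/grain = 2.67026×10⁶ J/kg
2.67026×10⁶ J/kg ÷ 4.184 J/cal × 10⁻⁶ kg/mg = 0.638207 cal/mg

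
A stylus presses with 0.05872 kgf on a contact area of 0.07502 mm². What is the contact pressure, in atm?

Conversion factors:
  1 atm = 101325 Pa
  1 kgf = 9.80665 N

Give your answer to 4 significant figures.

75.76 atm

0.05872 kgf × 9.80665 → 0.575846 N
0.07502 mm² × 10⁻⁶ → 7.502×10⁻⁸ m²
P = F / A = 0.575846 N / 7.502×10⁻⁸ m² = 7.6759×10⁶ Pa
7.6759×10⁶ Pa ÷ (101325 Pa/atm) = 75.7552 atm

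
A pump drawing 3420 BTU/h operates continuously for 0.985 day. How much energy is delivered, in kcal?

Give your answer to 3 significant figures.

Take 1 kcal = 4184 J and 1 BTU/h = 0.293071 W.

2.04×10⁴ kcal

3420 BTU/h × 0.293071 = 1002.3 W
0.985 day × 86400 = 85104 s
E = P × t = 1002.3 W × 85104 s = 8.52997×10⁷ J
8.52997×10⁷ J ÷ (4184 J/kcal) = 20387.1 kcal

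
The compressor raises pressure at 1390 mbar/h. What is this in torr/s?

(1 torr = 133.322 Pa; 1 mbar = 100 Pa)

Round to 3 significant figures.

0.290 torr/s

1390 mbar/h × 100 Pa/mbar ÷ 3600 s/h = 38.6111 Pa/s
38.6111 Pa/s ÷ 133.322 Pa/torr = 0.289608 torr/s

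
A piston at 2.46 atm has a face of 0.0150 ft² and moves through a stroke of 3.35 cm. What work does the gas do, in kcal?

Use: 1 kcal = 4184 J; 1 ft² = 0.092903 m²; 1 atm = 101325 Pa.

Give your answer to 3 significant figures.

0.00278 kcal

2.46 atm → 249260 Pa
0.0150 ft² → 0.00139354 m²
F = P × A = 249260 × 0.00139354 = 347.354 N
3.35 cm → 0.0335 m
W = F × d = 347.354 × 0.0335 = 11.6364 J
In kcal: 11.6364 / 4184 = 0.00278117 kcal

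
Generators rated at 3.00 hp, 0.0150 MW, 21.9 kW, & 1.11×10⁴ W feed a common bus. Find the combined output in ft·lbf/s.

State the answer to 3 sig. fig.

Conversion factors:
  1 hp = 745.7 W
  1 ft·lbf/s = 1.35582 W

3.00 hp × 745.7 → 2237.1 W
0.0150 MW × 1000000 → 15000 W
21.9 kW × 1000 → 21900 W
1.11×10⁴ W (already W)
Combined: 2237.1 + 15000 + 21900 + 11100 = 50237.1 W
In ft·lbf/s: 50237.1 / 1.35582 = 37052.9 ft·lbf/s

3.71×10⁴ ft·lbf/s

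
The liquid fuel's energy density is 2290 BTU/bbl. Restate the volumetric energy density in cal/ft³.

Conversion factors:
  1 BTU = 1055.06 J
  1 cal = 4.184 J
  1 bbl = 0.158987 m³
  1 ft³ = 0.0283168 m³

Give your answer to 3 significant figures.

1.03×10⁵ cal/ft³

2290 BTU/bbl × 1055.06 J/BTU ÷ 0.158987 m³/bbl = 1.51968×10⁷ J/m³
1.51968×10⁷ J/m³ ÷ 4.184 J/cal × 0.0283168 m³/ft³ = 102850 cal/ft³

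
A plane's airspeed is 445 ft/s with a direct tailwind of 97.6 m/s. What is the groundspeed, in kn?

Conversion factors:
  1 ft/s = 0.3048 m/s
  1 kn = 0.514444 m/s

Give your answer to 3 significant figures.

445 ft/s × 0.3048 = 135.636 m/s
97.6 m/s (already m/s)
Sum: 135.636 + 97.6 = 233.236 m/s
In kn: 233.236 / 0.514444 = 453.375 kn

453 kn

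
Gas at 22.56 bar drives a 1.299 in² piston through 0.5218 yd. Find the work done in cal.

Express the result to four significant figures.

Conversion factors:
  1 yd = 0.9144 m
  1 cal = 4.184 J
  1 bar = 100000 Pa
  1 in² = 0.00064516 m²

215.6 cal

22.56 bar → 2.256×10⁶ Pa
1.299 in² → 8.38063×10⁻⁴ m²
F = P × A = 2.256×10⁶ × 8.38063×10⁻⁴ = 1890.67 N
0.5218 yd → 0.477134 m
W = F × d = 1890.67 × 0.477134 = 902.103 J
In cal: 902.103 / 4.184 = 215.608 cal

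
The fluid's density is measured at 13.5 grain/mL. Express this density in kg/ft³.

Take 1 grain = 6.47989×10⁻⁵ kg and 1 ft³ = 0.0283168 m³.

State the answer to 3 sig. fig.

13.5 grain/mL × 6.47989×10⁻⁵ kg/grain ÷ 10⁻⁶ m³/mL = 874.785 kg/m³
874.785 kg/m³ × 0.0283168 m³/ft³ = 24.7711 kg/ft³

24.8 kg/ft³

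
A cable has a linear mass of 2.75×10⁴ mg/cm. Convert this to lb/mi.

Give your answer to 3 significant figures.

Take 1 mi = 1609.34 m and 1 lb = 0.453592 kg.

9760 lb/mi

2.75×10⁴ mg/cm × 10⁻⁶ kg/mg ÷ 0.01 m/cm = 2.75 kg/m
2.75 kg/m ÷ 0.453592 kg/lb × 1609.34 m/mi = 9756.97 lb/mi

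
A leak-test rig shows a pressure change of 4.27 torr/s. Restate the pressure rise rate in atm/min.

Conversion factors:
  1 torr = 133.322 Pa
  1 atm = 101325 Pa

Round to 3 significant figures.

4.27 torr/s × 133.322 Pa/torr = 569.285 Pa/s
569.285 Pa/s ÷ 101325 Pa/atm × 60 s/min = 0.337104 atm/min

0.337 atm/min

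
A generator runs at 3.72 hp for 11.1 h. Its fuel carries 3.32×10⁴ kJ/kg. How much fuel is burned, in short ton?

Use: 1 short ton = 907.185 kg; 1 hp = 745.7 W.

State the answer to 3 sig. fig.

3.72 hp → 2774 W
11.1 h → 39960 s
E = P × t = 2774 × 39960 = 1.10849×10⁸ J
3.32×10⁴ kJ/kg → 3.32×10⁷ J/kg
m = E / e_s = 1.10849×10⁸ / 3.32×10⁷ = 3.33883 kg
In short ton: 3.33883 / 907.185 = 0.00368043 short ton

0.00368 short ton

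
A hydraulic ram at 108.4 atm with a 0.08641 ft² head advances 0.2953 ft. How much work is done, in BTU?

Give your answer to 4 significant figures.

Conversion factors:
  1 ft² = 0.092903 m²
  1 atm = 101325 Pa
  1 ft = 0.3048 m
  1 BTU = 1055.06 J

7.522 BTU

108.4 atm → 1.09836×10⁷ Pa
0.08641 ft² → 0.00802775 m²
F = P × A = 1.09836×10⁷ × 0.00802775 = 88173.6 N
0.2953 ft → 0.0900074 m
W = F × d = 88173.6 × 0.0900074 = 7936.28 J
In BTU: 7936.28 / 1055.06 = 7.52211 BTU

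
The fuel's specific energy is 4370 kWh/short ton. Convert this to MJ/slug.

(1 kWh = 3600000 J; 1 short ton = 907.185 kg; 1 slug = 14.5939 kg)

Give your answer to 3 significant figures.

4370 kWh/short ton × 3600000 J/kWh ÷ 907.185 kg/short ton = 1.73416×10⁷ J/kg
1.73416×10⁷ J/kg ÷ 1000000 J/MJ × 14.5939 kg/slug = 253.082 MJ/slug

253 MJ/slug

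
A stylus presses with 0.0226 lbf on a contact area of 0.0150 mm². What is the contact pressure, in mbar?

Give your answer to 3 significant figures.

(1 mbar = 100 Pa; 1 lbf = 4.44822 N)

6.70×10⁴ mbar

0.0226 lbf × 4.44822 → 0.10053 N
0.0150 mm² × 10⁻⁶ → 1.5×10⁻⁸ m²
P = F / A = 0.10053 N / 1.5×10⁻⁸ m² = 6.702×10⁶ Pa
6.702×10⁶ Pa ÷ (100 Pa/mbar) = 67020 mbar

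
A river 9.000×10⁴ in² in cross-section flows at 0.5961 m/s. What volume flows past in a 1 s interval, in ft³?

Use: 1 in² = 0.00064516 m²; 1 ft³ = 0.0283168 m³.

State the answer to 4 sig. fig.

9.000×10⁴ in² × 0.00064516 → 58.0644 m²
V = v × A × t = 0.5961 m/s × 58.0644 m² × 1 s = 34.6122 m³
34.6122 m³ ÷ (0.0283168 m³/ft³) = 1222.32 ft³

1222 ft³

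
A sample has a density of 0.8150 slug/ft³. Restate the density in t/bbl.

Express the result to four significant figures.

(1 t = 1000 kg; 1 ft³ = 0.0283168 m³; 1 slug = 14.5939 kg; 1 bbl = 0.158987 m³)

0.06678 t/bbl

0.8150 slug/ft³ × 14.5939 kg/slug ÷ 0.0283168 m³/ft³ = 420.034 kg/m³
420.034 kg/m³ ÷ 1000 kg/t × 0.158987 m³/bbl = 0.0667799 t/bbl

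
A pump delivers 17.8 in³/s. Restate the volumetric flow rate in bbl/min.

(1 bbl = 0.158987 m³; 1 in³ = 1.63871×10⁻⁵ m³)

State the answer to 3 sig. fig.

0.110 bbl/min

17.8 in³/s × 1.63871×10⁻⁵ m³/in³ = 2.9169×10⁻⁴ m³/s
2.9169×10⁻⁴ m³/s ÷ 0.158987 m³/bbl × 60 s/min = 0.110081 bbl/min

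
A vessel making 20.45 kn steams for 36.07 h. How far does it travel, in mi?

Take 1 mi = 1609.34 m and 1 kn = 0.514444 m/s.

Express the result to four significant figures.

20.45 kn × 0.514444 → 10.5204 m/s
36.07 h × 3600 → 129852 s
d = v × t = 10.5204 m/s × 129852 s = 1.36609×10⁶ m
1.36609×10⁶ m ÷ (1609.34 m/mi) = 848.851 mi

848.9 mi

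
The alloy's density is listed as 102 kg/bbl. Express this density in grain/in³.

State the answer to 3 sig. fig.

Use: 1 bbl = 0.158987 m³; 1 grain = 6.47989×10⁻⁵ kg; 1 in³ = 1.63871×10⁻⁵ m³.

102 kg/bbl ÷ 0.158987 m³/bbl = 641.562 kg/m³
641.562 kg/m³ ÷ 6.47989×10⁻⁵ kg/grain × 1.63871×10⁻⁵ m³/in³ = 162.246 grain/in³

162 grain/in³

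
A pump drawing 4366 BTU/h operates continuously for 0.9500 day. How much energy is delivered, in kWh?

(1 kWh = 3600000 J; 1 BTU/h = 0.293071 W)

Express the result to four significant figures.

29.17 kWh

4366 BTU/h × 0.293071 → 1279.55 W
0.9500 day × 86400 → 82080 s
E = P × t = 1279.55 W × 82080 s = 1.05025×10⁸ J
1.05025×10⁸ J ÷ (3600000 J/kWh) = 29.1736 kWh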